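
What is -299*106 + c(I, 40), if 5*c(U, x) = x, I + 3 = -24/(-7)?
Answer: -31686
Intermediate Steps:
I = 3/7 (I = -3 - 24/(-7) = -3 - 24*(-⅐) = -3 + 24/7 = 3/7 ≈ 0.42857)
c(U, x) = x/5
-299*106 + c(I, 40) = -299*106 + (⅕)*40 = -31694 + 8 = -31686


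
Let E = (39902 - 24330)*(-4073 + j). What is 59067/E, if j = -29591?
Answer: -59067/524215808 ≈ -0.00011268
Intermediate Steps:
E = -524215808 (E = (39902 - 24330)*(-4073 - 29591) = 15572*(-33664) = -524215808)
59067/E = 59067/(-524215808) = 59067*(-1/524215808) = -59067/524215808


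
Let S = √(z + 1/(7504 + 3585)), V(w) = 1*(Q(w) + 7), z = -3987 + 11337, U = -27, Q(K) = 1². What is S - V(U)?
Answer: -8 + √903799530439/11089 ≈ 77.732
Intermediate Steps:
Q(K) = 1
z = 7350
V(w) = 8 (V(w) = 1*(1 + 7) = 1*8 = 8)
S = √903799530439/11089 (S = √(7350 + 1/(7504 + 3585)) = √(7350 + 1/11089) = √(81504151/11089) = √903799530439/11089 ≈ 85.732)
S - V(U) = √903799530439/11089 - 1*8 = √903799530439/11089 - 8 = -8 + √903799530439/11089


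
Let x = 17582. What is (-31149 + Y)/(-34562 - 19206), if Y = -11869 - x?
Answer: 7575/6721 ≈ 1.1271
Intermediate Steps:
Y = -29451 (Y = -11869 - 1*17582 = -11869 - 17582 = -29451)
(-31149 + Y)/(-34562 - 19206) = (-31149 - 29451)/(-34562 - 19206) = -60600/(-53768) = -60600*(-1/53768) = 7575/6721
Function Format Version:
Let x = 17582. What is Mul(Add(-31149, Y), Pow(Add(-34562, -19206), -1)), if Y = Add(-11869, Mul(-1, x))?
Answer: Rational(7575, 6721) ≈ 1.1271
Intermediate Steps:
Y = -29451 (Y = Add(-11869, Mul(-1, 17582)) = Add(-11869, -17582) = -29451)
Mul(Add(-31149, Y), Pow(Add(-34562, -19206), -1)) = Mul(Add(-31149, -29451), Pow(Add(-34562, -19206), -1)) = Mul(-60600, Pow(-53768, -1)) = Mul(-60600, Rational(-1, 53768)) = Rational(7575, 6721)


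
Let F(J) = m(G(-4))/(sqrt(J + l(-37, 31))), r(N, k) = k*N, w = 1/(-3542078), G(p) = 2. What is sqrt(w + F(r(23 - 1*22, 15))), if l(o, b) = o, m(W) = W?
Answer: sqrt(-428591438 - 138009482138924*I*sqrt(22))/38962858 ≈ 0.46174 - 0.46174*I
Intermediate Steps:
w = -1/3542078 ≈ -2.8232e-7
r(N, k) = N*k
F(J) = 2/sqrt(-37 + J) (F(J) = 2/(sqrt(J - 37)) = 2/(sqrt(-37 + J)) = 2/sqrt(-37 + J))
sqrt(w + F(r(23 - 1*22, 15))) = sqrt(-1/3542078 + 2/sqrt(-37 + (23 - 1*22)*15)) = sqrt(-1/3542078 + 2/sqrt(-37 + (23 - 22)*15)) = sqrt(-1/3542078 + 2/sqrt(-37 + 1*15)) = sqrt(-1/3542078 + 2/sqrt(-37 + 15)) = sqrt(-1/3542078 + 2/sqrt(-22)) = sqrt(-1/3542078 + 2*(-I*sqrt(22)/22)) = sqrt(-1/3542078 - I*sqrt(22)/11)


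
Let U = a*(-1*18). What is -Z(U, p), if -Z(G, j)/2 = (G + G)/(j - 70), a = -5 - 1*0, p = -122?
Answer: -15/8 ≈ -1.8750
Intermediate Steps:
a = -5 (a = -5 + 0 = -5)
U = 90 (U = -(-5)*18 = -5*(-18) = 90)
Z(G, j) = -4*G/(-70 + j) (Z(G, j) = -2*(G + G)/(j - 70) = -2*2*G/(-70 + j) = -4*G/(-70 + j))
-Z(U, p) = -(-4)*90/(-70 - 122) = -(-4)*90/(-192) = -(-4)*90*(-1)/192 = -1*15/8 = -15/8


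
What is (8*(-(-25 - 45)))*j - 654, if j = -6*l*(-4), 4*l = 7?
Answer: 22866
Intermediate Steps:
l = 7/4 (l = (1/4)*7 = 7/4 ≈ 1.7500)
j = 42 (j = -6*7/4*(-4) = -21/2*(-4) = 42)
(8*(-(-25 - 45)))*j - 654 = (8*(-(-25 - 45)))*42 - 654 = (8*(-1*(-70)))*42 - 654 = (8*70)*42 - 654 = 560*42 - 654 = 23520 - 654 = 22866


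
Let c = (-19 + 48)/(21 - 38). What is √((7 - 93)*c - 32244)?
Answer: I*√9276118/17 ≈ 179.16*I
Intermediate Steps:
c = -29/17 (c = 29/(-17) = 29*(-1/17) = -29/17 ≈ -1.7059)
√((7 - 93)*c - 32244) = √((7 - 93)*(-29/17) - 32244) = √(-86*(-29/17) - 32244) = √(2494/17 - 32244) = √(-545654/17) = I*√9276118/17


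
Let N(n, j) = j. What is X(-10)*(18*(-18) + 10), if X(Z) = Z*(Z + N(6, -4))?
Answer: -43960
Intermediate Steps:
X(Z) = Z*(-4 + Z) (X(Z) = Z*(Z - 4) = Z*(-4 + Z))
X(-10)*(18*(-18) + 10) = (-10*(-4 - 10))*(18*(-18) + 10) = (-10*(-14))*(-324 + 10) = 140*(-314) = -43960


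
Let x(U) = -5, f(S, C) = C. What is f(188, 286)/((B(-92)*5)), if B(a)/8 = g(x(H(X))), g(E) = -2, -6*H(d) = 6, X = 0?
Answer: -143/40 ≈ -3.5750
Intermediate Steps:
H(d) = -1 (H(d) = -⅙*6 = -1)
B(a) = -16 (B(a) = 8*(-2) = -16)
f(188, 286)/((B(-92)*5)) = 286/((-16*5)) = 286/(-80) = 286*(-1/80) = -143/40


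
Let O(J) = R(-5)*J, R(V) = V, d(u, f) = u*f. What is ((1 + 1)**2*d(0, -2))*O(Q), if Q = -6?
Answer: 0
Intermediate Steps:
d(u, f) = f*u
O(J) = -5*J
((1 + 1)**2*d(0, -2))*O(Q) = ((1 + 1)**2*(-2*0))*(-5*(-6)) = (2**2*0)*30 = (4*0)*30 = 0*30 = 0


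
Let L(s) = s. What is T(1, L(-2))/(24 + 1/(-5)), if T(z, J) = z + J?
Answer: -5/119 ≈ -0.042017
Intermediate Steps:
T(z, J) = J + z
T(1, L(-2))/(24 + 1/(-5)) = (-2 + 1)/(24 + 1/(-5)) = -1/(24 - ⅕) = -1/119/5 = -1*5/119 = -5/119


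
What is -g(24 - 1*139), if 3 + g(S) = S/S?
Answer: 2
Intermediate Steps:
g(S) = -2 (g(S) = -3 + S/S = -3 + 1 = -2)
-g(24 - 1*139) = -1*(-2) = 2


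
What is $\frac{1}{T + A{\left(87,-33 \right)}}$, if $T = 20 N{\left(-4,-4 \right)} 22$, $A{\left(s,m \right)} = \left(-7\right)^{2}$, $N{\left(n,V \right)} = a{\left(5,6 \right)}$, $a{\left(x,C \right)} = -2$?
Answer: $- \frac{1}{831} \approx -0.0012034$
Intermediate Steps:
$N{\left(n,V \right)} = -2$
$A{\left(s,m \right)} = 49$
$T = -880$ ($T = 20 \left(-2\right) 22 = \left(-40\right) 22 = -880$)
$\frac{1}{T + A{\left(87,-33 \right)}} = \frac{1}{-880 + 49} = \frac{1}{-831} = - \frac{1}{831}$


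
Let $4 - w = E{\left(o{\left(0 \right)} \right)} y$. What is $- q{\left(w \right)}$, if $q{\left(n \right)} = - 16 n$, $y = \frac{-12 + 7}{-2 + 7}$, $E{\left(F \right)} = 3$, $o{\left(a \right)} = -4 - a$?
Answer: $112$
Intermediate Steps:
$y = -1$ ($y = - \frac{5}{5} = \left(-5\right) \frac{1}{5} = -1$)
$w = 7$ ($w = 4 - 3 \left(-1\right) = 4 - -3 = 4 + 3 = 7$)
$- q{\left(w \right)} = - \left(-16\right) 7 = \left(-1\right) \left(-112\right) = 112$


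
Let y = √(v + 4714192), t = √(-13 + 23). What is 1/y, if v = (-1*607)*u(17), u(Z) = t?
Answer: (4714192 - 607*√10)^(-½) ≈ 0.00046066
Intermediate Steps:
t = √10 ≈ 3.1623
u(Z) = √10
v = -607*√10 (v = (-1*607)*√10 = -607*√10 ≈ -1919.5)
y = √(4714192 - 607*√10) (y = √(-607*√10 + 4714192) = √(4714192 - 607*√10) ≈ 2170.8)
1/y = 1/(√(4714192 - 607*√10)) = (4714192 - 607*√10)^(-½)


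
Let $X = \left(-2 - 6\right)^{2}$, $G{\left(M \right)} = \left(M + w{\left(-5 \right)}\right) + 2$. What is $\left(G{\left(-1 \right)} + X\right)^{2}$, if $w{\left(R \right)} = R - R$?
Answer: $4225$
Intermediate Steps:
$w{\left(R \right)} = 0$
$G{\left(M \right)} = 2 + M$ ($G{\left(M \right)} = \left(M + 0\right) + 2 = M + 2 = 2 + M$)
$X = 64$ ($X = \left(-8\right)^{2} = 64$)
$\left(G{\left(-1 \right)} + X\right)^{2} = \left(\left(2 - 1\right) + 64\right)^{2} = \left(1 + 64\right)^{2} = 65^{2} = 4225$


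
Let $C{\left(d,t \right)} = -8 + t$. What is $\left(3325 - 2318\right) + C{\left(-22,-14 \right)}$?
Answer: $985$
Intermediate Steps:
$\left(3325 - 2318\right) + C{\left(-22,-14 \right)} = \left(3325 - 2318\right) - 22 = 1007 - 22 = 985$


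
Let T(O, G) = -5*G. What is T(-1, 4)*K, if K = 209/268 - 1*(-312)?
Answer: -419125/67 ≈ -6255.6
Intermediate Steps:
K = 83825/268 (K = 209*(1/268) + 312 = 209/268 + 312 = 83825/268 ≈ 312.78)
T(-1, 4)*K = -5*4*(83825/268) = -20*83825/268 = -419125/67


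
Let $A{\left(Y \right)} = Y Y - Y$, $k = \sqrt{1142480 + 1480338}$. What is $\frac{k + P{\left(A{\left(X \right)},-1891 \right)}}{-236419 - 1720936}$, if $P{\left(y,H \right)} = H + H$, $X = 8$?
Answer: $\frac{3782}{1957355} - \frac{\sqrt{2622818}}{1957355} \approx 0.0011048$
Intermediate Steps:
$k = \sqrt{2622818} \approx 1619.5$
$A{\left(Y \right)} = Y^{2} - Y$
$P{\left(y,H \right)} = 2 H$
$\frac{k + P{\left(A{\left(X \right)},-1891 \right)}}{-236419 - 1720936} = \frac{\sqrt{2622818} + 2 \left(-1891\right)}{-236419 - 1720936} = \frac{\sqrt{2622818} - 3782}{-1957355} = \left(-3782 + \sqrt{2622818}\right) \left(- \frac{1}{1957355}\right) = \frac{3782}{1957355} - \frac{\sqrt{2622818}}{1957355}$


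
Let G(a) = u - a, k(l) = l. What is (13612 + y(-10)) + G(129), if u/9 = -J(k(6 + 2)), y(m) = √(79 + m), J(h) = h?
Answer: 13411 + √69 ≈ 13419.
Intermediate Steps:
u = -72 (u = 9*(-(6 + 2)) = 9*(-1*8) = 9*(-8) = -72)
G(a) = -72 - a
(13612 + y(-10)) + G(129) = (13612 + √(79 - 10)) + (-72 - 1*129) = (13612 + √69) + (-72 - 129) = (13612 + √69) - 201 = 13411 + √69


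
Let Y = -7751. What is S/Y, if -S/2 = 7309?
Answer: 14618/7751 ≈ 1.8860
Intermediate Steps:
S = -14618 (S = -2*7309 = -14618)
S/Y = -14618/(-7751) = -14618*(-1/7751) = 14618/7751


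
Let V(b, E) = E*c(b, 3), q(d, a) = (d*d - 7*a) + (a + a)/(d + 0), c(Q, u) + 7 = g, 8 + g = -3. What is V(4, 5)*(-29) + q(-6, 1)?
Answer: 7916/3 ≈ 2638.7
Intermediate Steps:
g = -11 (g = -8 - 3 = -11)
c(Q, u) = -18 (c(Q, u) = -7 - 11 = -18)
q(d, a) = d**2 - 7*a + 2*a/d (q(d, a) = (d**2 - 7*a) + (2*a)/d = (d**2 - 7*a) + 2*a/d = d**2 - 7*a + 2*a/d)
V(b, E) = -18*E (V(b, E) = E*(-18) = -18*E)
V(4, 5)*(-29) + q(-6, 1) = -18*5*(-29) + ((-6)**2 - 7*1 + 2*1/(-6)) = -90*(-29) + (36 - 7 + 2*1*(-1/6)) = 2610 + (36 - 7 - 1/3) = 2610 + 86/3 = 7916/3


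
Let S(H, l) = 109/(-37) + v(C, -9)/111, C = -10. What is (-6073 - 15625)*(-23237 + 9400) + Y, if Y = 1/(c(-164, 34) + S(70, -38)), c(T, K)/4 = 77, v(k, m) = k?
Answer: 10163262635437/33851 ≈ 3.0024e+8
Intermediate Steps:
c(T, K) = 308 (c(T, K) = 4*77 = 308)
S(H, l) = -337/111 (S(H, l) = 109/(-37) - 10/111 = 109*(-1/37) - 10*1/111 = -109/37 - 10/111 = -337/111)
Y = 111/33851 (Y = 1/(308 - 337/111) = 1/(33851/111) = 111/33851 ≈ 0.0032791)
(-6073 - 15625)*(-23237 + 9400) + Y = (-6073 - 15625)*(-23237 + 9400) + 111/33851 = -21698*(-13837) + 111/33851 = 300235226 + 111/33851 = 10163262635437/33851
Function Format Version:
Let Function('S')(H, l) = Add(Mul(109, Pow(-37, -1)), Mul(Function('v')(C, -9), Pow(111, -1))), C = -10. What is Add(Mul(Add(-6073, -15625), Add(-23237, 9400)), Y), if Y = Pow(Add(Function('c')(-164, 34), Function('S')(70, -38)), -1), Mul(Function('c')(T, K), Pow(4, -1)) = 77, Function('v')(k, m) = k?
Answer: Rational(10163262635437, 33851) ≈ 3.0024e+8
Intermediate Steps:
Function('c')(T, K) = 308 (Function('c')(T, K) = Mul(4, 77) = 308)
Function('S')(H, l) = Rational(-337, 111) (Function('S')(H, l) = Add(Mul(109, Pow(-37, -1)), Mul(-10, Pow(111, -1))) = Add(Mul(109, Rational(-1, 37)), Mul(-10, Rational(1, 111))) = Add(Rational(-109, 37), Rational(-10, 111)) = Rational(-337, 111))
Y = Rational(111, 33851) (Y = Pow(Add(308, Rational(-337, 111)), -1) = Pow(Rational(33851, 111), -1) = Rational(111, 33851) ≈ 0.0032791)
Add(Mul(Add(-6073, -15625), Add(-23237, 9400)), Y) = Add(Mul(Add(-6073, -15625), Add(-23237, 9400)), Rational(111, 33851)) = Add(Mul(-21698, -13837), Rational(111, 33851)) = Add(300235226, Rational(111, 33851)) = Rational(10163262635437, 33851)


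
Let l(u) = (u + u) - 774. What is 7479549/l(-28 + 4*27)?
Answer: -7479549/614 ≈ -12182.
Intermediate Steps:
l(u) = -774 + 2*u (l(u) = 2*u - 774 = -774 + 2*u)
7479549/l(-28 + 4*27) = 7479549/(-774 + 2*(-28 + 4*27)) = 7479549/(-774 + 2*(-28 + 108)) = 7479549/(-774 + 2*80) = 7479549/(-774 + 160) = 7479549/(-614) = 7479549*(-1/614) = -7479549/614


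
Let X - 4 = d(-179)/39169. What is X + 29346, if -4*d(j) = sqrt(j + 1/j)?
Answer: 29350 - I*sqrt(5735518)/28045004 ≈ 29350.0 - 8.5395e-5*I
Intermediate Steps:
d(j) = -sqrt(j + 1/j)/4
X = 4 - I*sqrt(5735518)/28045004 (X = 4 - sqrt(-179 + 1/(-179))/4/39169 = 4 - sqrt(-179 - 1/179)/4*(1/39169) = 4 - I*sqrt(5735518)/716*(1/39169) = 4 - I*sqrt(5735518)/28045004 ≈ 4.0 - 8.5395e-5*I)
X + 29346 = (4 - I*sqrt(5735518)/28045004) + 29346 = 29350 - I*sqrt(5735518)/28045004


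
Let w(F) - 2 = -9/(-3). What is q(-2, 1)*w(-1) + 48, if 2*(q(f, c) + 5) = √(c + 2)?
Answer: 23 + 5*√3/2 ≈ 27.330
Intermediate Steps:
q(f, c) = -5 + √(2 + c)/2 (q(f, c) = -5 + √(c + 2)/2 = -5 + √(2 + c)/2)
w(F) = 5 (w(F) = 2 - 9/(-3) = 2 - 9*(-⅓) = 2 + 3 = 5)
q(-2, 1)*w(-1) + 48 = (-5 + √(2 + 1)/2)*5 + 48 = (-5 + √3/2)*5 + 48 = (-25 + 5*√3/2) + 48 = 23 + 5*√3/2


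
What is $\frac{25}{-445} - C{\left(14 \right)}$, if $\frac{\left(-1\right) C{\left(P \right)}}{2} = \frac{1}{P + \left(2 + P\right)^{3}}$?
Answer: $- \frac{10186}{182895} \approx -0.055693$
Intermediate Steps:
$C{\left(P \right)} = - \frac{2}{P + \left(2 + P\right)^{3}}$
$\frac{25}{-445} - C{\left(14 \right)} = \frac{25}{-445} - - \frac{2}{14 + \left(2 + 14\right)^{3}} = 25 \left(- \frac{1}{445}\right) - - \frac{2}{14 + 16^{3}} = - \frac{5}{89} - - \frac{2}{14 + 4096} = - \frac{5}{89} - - \frac{2}{4110} = - \frac{5}{89} - \left(-2\right) \frac{1}{4110} = - \frac{5}{89} - - \frac{1}{2055} = - \frac{5}{89} + \frac{1}{2055} = - \frac{10186}{182895}$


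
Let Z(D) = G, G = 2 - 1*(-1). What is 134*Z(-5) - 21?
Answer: 381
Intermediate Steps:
G = 3 (G = 2 + 1 = 3)
Z(D) = 3
134*Z(-5) - 21 = 134*3 - 21 = 402 - 21 = 381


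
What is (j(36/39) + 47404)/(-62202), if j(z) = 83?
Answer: -15829/20734 ≈ -0.76343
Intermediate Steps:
(j(36/39) + 47404)/(-62202) = (83 + 47404)/(-62202) = 47487*(-1/62202) = -15829/20734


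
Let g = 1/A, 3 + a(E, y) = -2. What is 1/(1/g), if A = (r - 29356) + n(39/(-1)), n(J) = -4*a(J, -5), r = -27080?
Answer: -1/56416 ≈ -1.7725e-5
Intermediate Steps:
a(E, y) = -5 (a(E, y) = -3 - 2 = -5)
n(J) = 20 (n(J) = -4*(-5) = 20)
A = -56416 (A = (-27080 - 29356) + 20 = -56436 + 20 = -56416)
g = -1/56416 (g = 1/(-56416) = -1/56416 ≈ -1.7725e-5)
1/(1/g) = 1/(1/(-1/56416)) = 1/(-56416) = -1/56416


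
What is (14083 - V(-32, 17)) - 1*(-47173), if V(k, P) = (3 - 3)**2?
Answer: 61256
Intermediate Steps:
V(k, P) = 0 (V(k, P) = 0**2 = 0)
(14083 - V(-32, 17)) - 1*(-47173) = (14083 - 1*0) - 1*(-47173) = (14083 + 0) + 47173 = 14083 + 47173 = 61256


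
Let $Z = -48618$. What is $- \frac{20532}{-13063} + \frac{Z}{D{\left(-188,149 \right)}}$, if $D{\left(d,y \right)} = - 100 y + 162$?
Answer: $\frac{468848775}{96261247} \approx 4.8706$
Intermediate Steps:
$D{\left(d,y \right)} = 162 - 100 y$
$- \frac{20532}{-13063} + \frac{Z}{D{\left(-188,149 \right)}} = - \frac{20532}{-13063} - \frac{48618}{162 - 14900} = \left(-20532\right) \left(- \frac{1}{13063}\right) - \frac{48618}{162 - 14900} = \frac{20532}{13063} - \frac{48618}{-14738} = \frac{20532}{13063} - - \frac{24309}{7369} = \frac{20532}{13063} + \frac{24309}{7369} = \frac{468848775}{96261247}$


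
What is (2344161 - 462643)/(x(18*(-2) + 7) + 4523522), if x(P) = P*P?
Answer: 1881518/4524363 ≈ 0.41586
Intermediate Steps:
x(P) = P²
(2344161 - 462643)/(x(18*(-2) + 7) + 4523522) = (2344161 - 462643)/((18*(-2) + 7)² + 4523522) = 1881518/((-36 + 7)² + 4523522) = 1881518/((-29)² + 4523522) = 1881518/(841 + 4523522) = 1881518/4524363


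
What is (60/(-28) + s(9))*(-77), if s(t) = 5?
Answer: -220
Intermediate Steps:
(60/(-28) + s(9))*(-77) = (60/(-28) + 5)*(-77) = (60*(-1/28) + 5)*(-77) = (-15/7 + 5)*(-77) = (20/7)*(-77) = -220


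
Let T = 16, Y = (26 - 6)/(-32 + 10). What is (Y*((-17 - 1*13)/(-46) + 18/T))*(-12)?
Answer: 4905/253 ≈ 19.387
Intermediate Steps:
Y = -10/11 (Y = 20/(-22) = 20*(-1/22) = -10/11 ≈ -0.90909)
(Y*((-17 - 1*13)/(-46) + 18/T))*(-12) = -10*((-17 - 1*13)/(-46) + 18/16)/11*(-12) = -10*((-17 - 13)*(-1/46) + 18*(1/16))/11*(-12) = -10*(-30*(-1/46) + 9/8)/11*(-12) = -10*(15/23 + 9/8)/11*(-12) = -10/11*327/184*(-12) = -1635/1012*(-12) = 4905/253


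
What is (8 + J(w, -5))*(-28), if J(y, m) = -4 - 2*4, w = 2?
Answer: 112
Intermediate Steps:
J(y, m) = -12 (J(y, m) = -4 - 8 = -12)
(8 + J(w, -5))*(-28) = (8 - 12)*(-28) = -4*(-28) = 112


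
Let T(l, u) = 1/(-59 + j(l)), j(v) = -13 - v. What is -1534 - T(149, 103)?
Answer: -339013/221 ≈ -1534.0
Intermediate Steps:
T(l, u) = 1/(-72 - l) (T(l, u) = 1/(-59 + (-13 - l)) = 1/(-72 - l))
-1534 - T(149, 103) = -1534 - (-1)/(72 + 149) = -1534 - (-1)/221 = -1534 - 1*(-1/221) = -1534 + 1/221 = -339013/221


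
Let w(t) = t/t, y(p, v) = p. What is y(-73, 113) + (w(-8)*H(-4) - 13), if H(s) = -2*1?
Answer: -88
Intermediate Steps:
H(s) = -2
w(t) = 1
y(-73, 113) + (w(-8)*H(-4) - 13) = -73 + (1*(-2) - 13) = -73 + (-2 - 13) = -73 - 15 = -88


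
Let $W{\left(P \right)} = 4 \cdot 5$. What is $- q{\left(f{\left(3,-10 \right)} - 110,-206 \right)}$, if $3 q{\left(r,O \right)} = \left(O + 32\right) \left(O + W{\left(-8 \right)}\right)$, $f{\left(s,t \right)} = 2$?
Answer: $-10788$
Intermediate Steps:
$W{\left(P \right)} = 20$
$q{\left(r,O \right)} = \frac{\left(20 + O\right) \left(32 + O\right)}{3}$ ($q{\left(r,O \right)} = \frac{\left(O + 32\right) \left(O + 20\right)}{3} = \frac{\left(32 + O\right) \left(20 + O\right)}{3} = \frac{\left(20 + O\right) \left(32 + O\right)}{3}$)
$- q{\left(f{\left(3,-10 \right)} - 110,-206 \right)} = - (\frac{640}{3} + \frac{\left(-206\right)^{2}}{3} + \frac{52}{3} \left(-206\right)) = - (\frac{640}{3} + \frac{1}{3} \cdot 42436 - \frac{10712}{3}) = - (\frac{640}{3} + \frac{42436}{3} - \frac{10712}{3}) = \left(-1\right) 10788 = -10788$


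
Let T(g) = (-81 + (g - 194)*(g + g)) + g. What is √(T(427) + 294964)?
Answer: 2*√123573 ≈ 703.06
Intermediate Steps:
T(g) = -81 + g + 2*g*(-194 + g) (T(g) = (-81 + (-194 + g)*(2*g)) + g = (-81 + 2*g*(-194 + g)) + g = -81 + g + 2*g*(-194 + g))
√(T(427) + 294964) = √((-81 - 387*427 + 2*427²) + 294964) = √((-81 - 165249 + 2*182329) + 294964) = √((-81 - 165249 + 364658) + 294964) = √(199328 + 294964) = √494292 = 2*√123573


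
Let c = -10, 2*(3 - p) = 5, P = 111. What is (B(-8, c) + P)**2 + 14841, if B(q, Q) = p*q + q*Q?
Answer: 49810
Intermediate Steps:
p = 1/2 (p = 3 - 1/2*5 = 3 - 5/2 = 1/2 ≈ 0.50000)
B(q, Q) = q/2 + Q*q (B(q, Q) = q/2 + q*Q = q/2 + Q*q)
(B(-8, c) + P)**2 + 14841 = (-8*(1/2 - 10) + 111)**2 + 14841 = (-8*(-19/2) + 111)**2 + 14841 = (76 + 111)**2 + 14841 = 187**2 + 14841 = 34969 + 14841 = 49810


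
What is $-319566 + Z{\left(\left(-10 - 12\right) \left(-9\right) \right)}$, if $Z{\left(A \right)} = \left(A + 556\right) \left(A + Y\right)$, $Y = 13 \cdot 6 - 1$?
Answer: $-112216$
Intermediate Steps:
$Y = 77$ ($Y = 78 - 1 = 77$)
$Z{\left(A \right)} = \left(77 + A\right) \left(556 + A\right)$ ($Z{\left(A \right)} = \left(A + 556\right) \left(A + 77\right) = \left(556 + A\right) \left(77 + A\right) = \left(77 + A\right) \left(556 + A\right)$)
$-319566 + Z{\left(\left(-10 - 12\right) \left(-9\right) \right)} = -319566 + \left(42812 + \left(\left(-10 - 12\right) \left(-9\right)\right)^{2} + 633 \left(-10 - 12\right) \left(-9\right)\right) = -319566 + \left(42812 + \left(\left(-22\right) \left(-9\right)\right)^{2} + 633 \left(\left(-22\right) \left(-9\right)\right)\right) = -319566 + \left(42812 + 198^{2} + 633 \cdot 198\right) = -319566 + \left(42812 + 39204 + 125334\right) = -319566 + 207350 = -112216$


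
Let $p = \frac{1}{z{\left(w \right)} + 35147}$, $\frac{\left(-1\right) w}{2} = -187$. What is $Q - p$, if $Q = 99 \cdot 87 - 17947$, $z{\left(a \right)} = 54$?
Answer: $- \frac{328566135}{35201} \approx -9334.0$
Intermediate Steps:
$w = 374$ ($w = \left(-2\right) \left(-187\right) = 374$)
$p = \frac{1}{35201}$ ($p = \frac{1}{54 + 35147} = \frac{1}{35201} \approx 2.8408 \cdot 10^{-5}$)
$Q = -9334$ ($Q = 8613 - 17947 = -9334$)
$Q - p = -9334 - \frac{1}{35201} = - \frac{328566135}{35201}$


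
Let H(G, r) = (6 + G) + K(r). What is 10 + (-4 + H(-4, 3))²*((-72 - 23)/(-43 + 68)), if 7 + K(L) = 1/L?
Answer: -12394/45 ≈ -275.42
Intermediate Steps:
K(L) = -7 + 1/L
H(G, r) = -1 + G + 1/r (H(G, r) = (6 + G) + (-7 + 1/r) = -1 + G + 1/r)
10 + (-4 + H(-4, 3))²*((-72 - 23)/(-43 + 68)) = 10 + (-4 + (-1 - 4 + 1/3))²*((-72 - 23)/(-43 + 68)) = 10 + (-4 + (-1 - 4 + ⅓))²*(-95/25) = 10 + (-4 - 14/3)²*(-95*1/25) = 10 + (-26/3)²*(-19/5) = 10 + (676/9)*(-19/5) = 10 - 12844/45 = -12394/45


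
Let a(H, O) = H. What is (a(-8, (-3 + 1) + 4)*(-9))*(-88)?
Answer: -6336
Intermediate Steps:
(a(-8, (-3 + 1) + 4)*(-9))*(-88) = -8*(-9)*(-88) = 72*(-88) = -6336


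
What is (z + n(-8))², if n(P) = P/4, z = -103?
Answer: 11025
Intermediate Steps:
n(P) = P/4 (n(P) = P*(¼) = P/4)
(z + n(-8))² = (-103 + (¼)*(-8))² = (-103 - 2)² = (-105)² = 11025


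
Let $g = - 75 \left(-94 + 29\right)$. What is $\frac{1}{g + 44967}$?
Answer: $\frac{1}{49842} \approx 2.0063 \cdot 10^{-5}$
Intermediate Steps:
$g = 4875$ ($g = \left(-75\right) \left(-65\right) = 4875$)
$\frac{1}{g + 44967} = \frac{1}{4875 + 44967} = \frac{1}{49842}$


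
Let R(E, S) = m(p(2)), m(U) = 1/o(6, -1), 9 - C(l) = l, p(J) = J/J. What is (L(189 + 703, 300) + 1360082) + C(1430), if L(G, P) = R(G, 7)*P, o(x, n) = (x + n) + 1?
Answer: 1358711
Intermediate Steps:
p(J) = 1
o(x, n) = 1 + n + x (o(x, n) = (n + x) + 1 = 1 + n + x)
C(l) = 9 - l
m(U) = 1/6 (m(U) = 1/(1 - 1 + 6) = 1/6)
R(E, S) = 1/6
L(G, P) = P/6
(L(189 + 703, 300) + 1360082) + C(1430) = ((1/6)*300 + 1360082) + (9 - 1*1430) = (50 + 1360082) + (9 - 1430) = 1360132 - 1421 = 1358711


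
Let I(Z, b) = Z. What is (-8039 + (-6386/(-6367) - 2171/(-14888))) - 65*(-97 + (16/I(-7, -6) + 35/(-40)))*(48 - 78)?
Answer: -134932349842783/663543272 ≈ -2.0335e+5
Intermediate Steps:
(-8039 + (-6386/(-6367) - 2171/(-14888))) - 65*(-97 + (16/I(-7, -6) + 35/(-40)))*(48 - 78) = (-8039 + (-6386/(-6367) - 2171/(-14888))) - 65*(-97 + (16/(-7) + 35/(-40)))*(48 - 78) = (-8039 + (-6386*(-1/6367) - 2171*(-1/14888))) - 65*(-97 + (16*(-⅐) + 35*(-1/40)))*(-30) = (-8039 + (6386/6367 + 2171/14888)) - 65*(-97 + (-16/7 - 7/8))*(-30) = (-8039 + 108897525/94791896) - 65*(-97 - 177/56)*(-30) = -761923154419/94791896 - (-364585)*(-30)/56 = -761923154419/94791896 - 65*84135/28 = -761923154419/94791896 - 5468775/28 = -134932349842783/663543272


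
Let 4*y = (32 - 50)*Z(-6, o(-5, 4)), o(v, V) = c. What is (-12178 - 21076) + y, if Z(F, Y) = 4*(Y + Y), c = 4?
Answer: -33398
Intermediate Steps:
o(v, V) = 4
Z(F, Y) = 8*Y (Z(F, Y) = 4*(2*Y) = 8*Y)
y = -144 (y = ((32 - 50)*(8*4))/4 = (-18*32)/4 = (¼)*(-576) = -144)
(-12178 - 21076) + y = (-12178 - 21076) - 144 = -33254 - 144 = -33398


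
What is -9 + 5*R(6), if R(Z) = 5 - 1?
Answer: 11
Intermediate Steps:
R(Z) = 4
-9 + 5*R(6) = -9 + 5*4 = -9 + 20 = 11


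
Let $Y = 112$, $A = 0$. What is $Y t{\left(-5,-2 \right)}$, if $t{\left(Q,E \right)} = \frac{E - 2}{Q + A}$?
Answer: $\frac{448}{5} \approx 89.6$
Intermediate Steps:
$t{\left(Q,E \right)} = \frac{-2 + E}{Q}$ ($t{\left(Q,E \right)} = \frac{E - 2}{Q + 0} = \frac{-2 + E}{Q}$)
$Y t{\left(-5,-2 \right)} = 112 \frac{-2 - 2}{-5} = 112 \left(\left(- \frac{1}{5}\right) \left(-4\right)\right) = 112 \cdot \frac{4}{5} = \frac{448}{5}$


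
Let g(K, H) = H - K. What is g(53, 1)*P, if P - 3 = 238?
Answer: -12532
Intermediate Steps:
P = 241 (P = 3 + 238 = 241)
g(53, 1)*P = (1 - 1*53)*241 = (1 - 53)*241 = -52*241 = -12532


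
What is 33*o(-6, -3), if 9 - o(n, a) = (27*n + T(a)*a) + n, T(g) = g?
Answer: 5544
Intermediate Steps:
o(n, a) = 9 - a² - 28*n (o(n, a) = 9 - ((27*n + a*a) + n) = 9 - ((27*n + a²) + n) = 9 - ((a² + 27*n) + n) = 9 - (a² + 28*n) = 9 + (-a² - 28*n) = 9 - a² - 28*n)
33*o(-6, -3) = 33*(9 - 1*(-3)² - 28*(-6)) = 33*(9 - 1*9 + 168) = 33*(9 - 9 + 168) = 33*168 = 5544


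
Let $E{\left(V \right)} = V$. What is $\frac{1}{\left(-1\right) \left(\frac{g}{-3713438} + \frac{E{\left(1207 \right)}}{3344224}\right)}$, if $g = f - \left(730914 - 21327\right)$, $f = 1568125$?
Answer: $\frac{6209284241056}{1433330632423} \approx 4.3321$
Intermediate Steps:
$g = 858538$ ($g = 1568125 - \left(730914 - 21327\right) = 1568125 - 709587 = 858538$)
$\frac{1}{\left(-1\right) \left(\frac{g}{-3713438} + \frac{E{\left(1207 \right)}}{3344224}\right)} = \frac{1}{\left(-1\right) \left(\frac{858538}{-3713438} + \frac{1207}{3344224}\right)} = \frac{1}{\left(-1\right) \left(858538 \left(- \frac{1}{3713438}\right) + 1207 \cdot \frac{1}{3344224}\right)} = \frac{1}{\left(-1\right) \left(- \frac{429269}{1856719} + \frac{1207}{3344224}\right)} = \frac{1}{\left(-1\right) \left(- \frac{1433330632423}{6209284241056}\right)} = \frac{1}{\frac{1433330632423}{6209284241056}} = \frac{6209284241056}{1433330632423}$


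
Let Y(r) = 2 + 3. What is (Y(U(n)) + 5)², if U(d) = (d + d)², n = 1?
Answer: 100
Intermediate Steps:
U(d) = 4*d² (U(d) = (2*d)² = 4*d²)
Y(r) = 5
(Y(U(n)) + 5)² = (5 + 5)² = 10² = 100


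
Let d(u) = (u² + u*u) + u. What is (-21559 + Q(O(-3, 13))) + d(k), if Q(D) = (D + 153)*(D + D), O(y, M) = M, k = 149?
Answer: 27308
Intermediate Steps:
d(u) = u + 2*u² (d(u) = (u² + u²) + u = 2*u² + u = u + 2*u²)
Q(D) = 2*D*(153 + D) (Q(D) = (153 + D)*(2*D) = 2*D*(153 + D))
(-21559 + Q(O(-3, 13))) + d(k) = (-21559 + 2*13*(153 + 13)) + 149*(1 + 2*149) = (-21559 + 2*13*166) + 149*(1 + 298) = (-21559 + 4316) + 149*299 = -17243 + 44551 = 27308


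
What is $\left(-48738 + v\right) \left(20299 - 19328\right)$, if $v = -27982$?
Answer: $-74495120$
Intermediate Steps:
$\left(-48738 + v\right) \left(20299 - 19328\right) = \left(-48738 - 27982\right) \left(20299 - 19328\right) = \left(-76720\right) 971 = -74495120$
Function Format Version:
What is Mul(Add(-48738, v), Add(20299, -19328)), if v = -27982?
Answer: -74495120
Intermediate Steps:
Mul(Add(-48738, v), Add(20299, -19328)) = Mul(Add(-48738, -27982), Add(20299, -19328)) = Mul(-76720, 971) = -74495120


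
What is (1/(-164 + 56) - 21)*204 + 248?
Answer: -36341/9 ≈ -4037.9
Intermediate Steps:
(1/(-164 + 56) - 21)*204 + 248 = (1/(-108) - 21)*204 + 248 = (-1/108 - 21)*204 + 248 = -2269/108*204 + 248 = -38573/9 + 248 = -36341/9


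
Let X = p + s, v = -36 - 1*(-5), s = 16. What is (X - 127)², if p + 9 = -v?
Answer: 7921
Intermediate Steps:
v = -31 (v = -36 + 5 = -31)
p = 22 (p = -9 - 1*(-31) = -9 + 31 = 22)
X = 38 (X = 22 + 16 = 38)
(X - 127)² = (38 - 127)² = (-89)² = 7921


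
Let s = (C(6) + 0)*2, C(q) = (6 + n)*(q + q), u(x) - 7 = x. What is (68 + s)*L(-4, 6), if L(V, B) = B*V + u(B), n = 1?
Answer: -2596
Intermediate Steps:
u(x) = 7 + x
C(q) = 14*q (C(q) = (6 + 1)*(q + q) = 7*(2*q) = 14*q)
s = 168 (s = (14*6 + 0)*2 = (84 + 0)*2 = 84*2 = 168)
L(V, B) = 7 + B + B*V (L(V, B) = B*V + (7 + B) = 7 + B + B*V)
(68 + s)*L(-4, 6) = (68 + 168)*(7 + 6 + 6*(-4)) = 236*(7 + 6 - 24) = 236*(-11) = -2596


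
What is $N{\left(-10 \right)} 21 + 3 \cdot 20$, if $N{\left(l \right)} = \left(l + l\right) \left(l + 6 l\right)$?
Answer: $29460$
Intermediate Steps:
$N{\left(l \right)} = 14 l^{2}$ ($N{\left(l \right)} = 2 l 7 l = 14 l^{2}$)
$N{\left(-10 \right)} 21 + 3 \cdot 20 = 14 \left(-10\right)^{2} \cdot 21 + 3 \cdot 20 = 14 \cdot 100 \cdot 21 + 60 = 1400 \cdot 21 + 60 = 29400 + 60 = 29460$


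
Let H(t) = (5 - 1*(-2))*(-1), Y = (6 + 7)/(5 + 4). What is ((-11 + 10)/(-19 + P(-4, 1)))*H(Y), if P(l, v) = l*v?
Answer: -7/23 ≈ -0.30435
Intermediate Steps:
Y = 13/9 ≈ 1.4444
H(t) = -7 (H(t) = (5 + 2)*(-1) = 7*(-1) = -7)
((-11 + 10)/(-19 + P(-4, 1)))*H(Y) = ((-11 + 10)/(-19 - 4*1))*(-7) = -1/(-19 - 4)*(-7) = -1/(-23)*(-7) = -1*(-1/23)*(-7) = (1/23)*(-7) = -7/23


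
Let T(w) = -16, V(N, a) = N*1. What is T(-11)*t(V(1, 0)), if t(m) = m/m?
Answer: -16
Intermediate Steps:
V(N, a) = N
t(m) = 1
T(-11)*t(V(1, 0)) = -16*1 = -16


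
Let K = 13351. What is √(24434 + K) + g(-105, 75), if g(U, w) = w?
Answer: 75 + √37785 ≈ 269.38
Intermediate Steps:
√(24434 + K) + g(-105, 75) = √(24434 + 13351) + 75 = √37785 + 75 = 75 + √37785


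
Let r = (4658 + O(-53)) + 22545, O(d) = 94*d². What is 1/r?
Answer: 1/291249 ≈ 3.4335e-6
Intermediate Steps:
r = 291249 (r = (4658 + 94*(-53)²) + 22545 = (4658 + 94*2809) + 22545 = (4658 + 264046) + 22545 = 268704 + 22545 = 291249)
1/r = 1/291249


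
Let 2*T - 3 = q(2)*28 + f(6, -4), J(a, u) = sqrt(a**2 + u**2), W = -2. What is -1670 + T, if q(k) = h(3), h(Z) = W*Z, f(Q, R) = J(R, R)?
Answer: -3505/2 + 2*sqrt(2) ≈ -1749.7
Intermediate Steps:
f(Q, R) = sqrt(2)*sqrt(R**2) (f(Q, R) = sqrt(R**2 + R**2) = sqrt(2*R**2) = sqrt(2)*sqrt(R**2))
h(Z) = -2*Z
q(k) = -6 (q(k) = -2*3 = -6)
T = -165/2 + 2*sqrt(2) (T = 3/2 + (-6*28 + sqrt(2)*sqrt((-4)**2))/2 = 3/2 + (-168 + sqrt(2)*sqrt(16))/2 = 3/2 + (-168 + sqrt(2)*4)/2 = 3/2 + (-168 + 4*sqrt(2))/2 = 3/2 + (-84 + 2*sqrt(2)) = -165/2 + 2*sqrt(2) ≈ -79.672)
-1670 + T = -1670 + (-165/2 + 2*sqrt(2)) = -3505/2 + 2*sqrt(2)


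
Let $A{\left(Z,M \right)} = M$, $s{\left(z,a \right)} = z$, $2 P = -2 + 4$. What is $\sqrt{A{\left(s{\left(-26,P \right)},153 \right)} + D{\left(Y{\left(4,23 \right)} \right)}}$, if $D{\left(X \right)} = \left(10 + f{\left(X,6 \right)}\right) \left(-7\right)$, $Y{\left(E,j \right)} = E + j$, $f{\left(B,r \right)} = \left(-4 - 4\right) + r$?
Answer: $\sqrt{97} \approx 9.8489$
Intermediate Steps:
$P = 1$ ($P = \frac{-2 + 4}{2} = \frac{1}{2} \cdot 2 = 1$)
$f{\left(B,r \right)} = -8 + r$
$D{\left(X \right)} = -56$ ($D{\left(X \right)} = \left(10 + \left(-8 + 6\right)\right) \left(-7\right) = \left(10 - 2\right) \left(-7\right) = 8 \left(-7\right) = -56$)
$\sqrt{A{\left(s{\left(-26,P \right)},153 \right)} + D{\left(Y{\left(4,23 \right)} \right)}} = \sqrt{153 - 56} = \sqrt{97}$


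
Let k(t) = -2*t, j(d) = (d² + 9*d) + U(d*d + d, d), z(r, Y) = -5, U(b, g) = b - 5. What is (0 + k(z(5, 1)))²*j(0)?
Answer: -500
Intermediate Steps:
U(b, g) = -5 + b
j(d) = -5 + 2*d² + 10*d (j(d) = (d² + 9*d) + (-5 + (d*d + d)) = (d² + 9*d) + (-5 + (d² + d)) = (d² + 9*d) + (-5 + (d + d²)) = (d² + 9*d) + (-5 + d + d²) = -5 + 2*d² + 10*d)
(0 + k(z(5, 1)))²*j(0) = (0 - 2*(-5))²*(-5 + 2*0² + 10*0) = (0 + 10)²*(-5 + 2*0 + 0) = 10²*(-5 + 0 + 0) = 100*(-5) = -500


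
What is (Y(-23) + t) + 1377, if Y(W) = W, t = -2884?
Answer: -1530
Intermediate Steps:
(Y(-23) + t) + 1377 = (-23 - 2884) + 1377 = -2907 + 1377 = -1530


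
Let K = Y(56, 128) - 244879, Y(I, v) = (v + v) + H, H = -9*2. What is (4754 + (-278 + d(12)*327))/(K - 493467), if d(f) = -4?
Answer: -88/20503 ≈ -0.0042921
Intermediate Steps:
H = -18
Y(I, v) = -18 + 2*v (Y(I, v) = (v + v) - 18 = 2*v - 18 = -18 + 2*v)
K = -244641 (K = (-18 + 2*128) - 244879 = (-18 + 256) - 244879 = 238 - 244879 = -244641)
(4754 + (-278 + d(12)*327))/(K - 493467) = (4754 + (-278 - 4*327))/(-244641 - 493467) = (4754 + (-278 - 1308))/(-738108) = (4754 - 1586)*(-1/738108) = 3168*(-1/738108) = -88/20503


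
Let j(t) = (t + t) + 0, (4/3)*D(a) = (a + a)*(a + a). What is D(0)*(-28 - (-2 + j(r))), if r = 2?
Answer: 0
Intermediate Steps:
D(a) = 3*a² (D(a) = 3*((a + a)*(a + a))/4 = 3*((2*a)*(2*a))/4 = 3*(4*a²)/4 = 3*a²)
j(t) = 2*t (j(t) = 2*t + 0 = 2*t)
D(0)*(-28 - (-2 + j(r))) = (3*0²)*(-28 - (-2 + 2*2)) = (3*0)*(-28 - (-2 + 4)) = 0*(-28 - 1*2) = 0*(-28 - 2) = 0*(-30) = 0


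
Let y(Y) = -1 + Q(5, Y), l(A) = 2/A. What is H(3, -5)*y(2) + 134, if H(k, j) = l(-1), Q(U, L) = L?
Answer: 132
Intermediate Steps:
H(k, j) = -2 (H(k, j) = 2/(-1) = 2*(-1) = -2)
y(Y) = -1 + Y
H(3, -5)*y(2) + 134 = -2*(-1 + 2) + 134 = -2*1 + 134 = -2 + 134 = 132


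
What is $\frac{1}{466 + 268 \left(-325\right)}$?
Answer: $- \frac{1}{86634} \approx -1.1543 \cdot 10^{-5}$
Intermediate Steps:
$\frac{1}{466 + 268 \left(-325\right)} = \frac{1}{466 - 87100} = \frac{1}{-86634} = - \frac{1}{86634}$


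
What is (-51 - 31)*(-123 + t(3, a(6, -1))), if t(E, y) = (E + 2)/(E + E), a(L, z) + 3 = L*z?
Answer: 30053/3 ≈ 10018.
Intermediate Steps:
a(L, z) = -3 + L*z
t(E, y) = (2 + E)/(2*E) (t(E, y) = (2 + E)/((2*E)) = (2 + E)*(1/(2*E)) = (2 + E)/(2*E))
(-51 - 31)*(-123 + t(3, a(6, -1))) = (-51 - 31)*(-123 + (1/2)*(2 + 3)/3) = -82*(-123 + (1/2)*(1/3)*5) = -82*(-123 + 5/6) = -82*(-733/6) = 30053/3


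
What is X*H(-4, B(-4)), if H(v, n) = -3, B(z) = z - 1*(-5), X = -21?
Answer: 63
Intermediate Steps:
B(z) = 5 + z (B(z) = z + 5 = 5 + z)
X*H(-4, B(-4)) = -21*(-3) = 63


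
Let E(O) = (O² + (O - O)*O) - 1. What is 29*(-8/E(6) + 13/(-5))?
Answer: -2871/35 ≈ -82.029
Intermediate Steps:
E(O) = -1 + O² (E(O) = (O² + 0*O) - 1 = (O² + 0) - 1 = O² - 1 = -1 + O²)
29*(-8/E(6) + 13/(-5)) = 29*(-8/(-1 + 6²) + 13/(-5)) = 29*(-8/(-1 + 36) + 13*(-⅕)) = 29*(-8/35 - 13/5) = 29*(-99/35) = -2871/35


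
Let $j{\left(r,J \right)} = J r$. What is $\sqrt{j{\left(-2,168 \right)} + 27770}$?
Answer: $\sqrt{27434} \approx 165.63$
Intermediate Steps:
$\sqrt{j{\left(-2,168 \right)} + 27770} = \sqrt{168 \left(-2\right) + 27770} = \sqrt{-336 + 27770} = \sqrt{27434}$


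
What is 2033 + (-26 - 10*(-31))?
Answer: 2317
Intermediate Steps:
2033 + (-26 - 10*(-31)) = 2033 + (-26 + 310) = 2033 + 284 = 2317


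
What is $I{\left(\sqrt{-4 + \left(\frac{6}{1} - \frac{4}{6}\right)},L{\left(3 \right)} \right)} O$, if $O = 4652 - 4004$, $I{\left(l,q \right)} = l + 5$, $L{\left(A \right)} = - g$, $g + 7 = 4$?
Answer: $3240 + 432 \sqrt{3} \approx 3988.2$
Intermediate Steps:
$g = -3$ ($g = -7 + 4 = -3$)
$L{\left(A \right)} = 3$ ($L{\left(A \right)} = \left(-1\right) \left(-3\right) = 3$)
$I{\left(l,q \right)} = 5 + l$
$O = 648$
$I{\left(\sqrt{-4 + \left(\frac{6}{1} - \frac{4}{6}\right)},L{\left(3 \right)} \right)} O = \left(5 + \sqrt{-4 + \left(\frac{6}{1} - \frac{4}{6}\right)}\right) 648 = \left(5 + \sqrt{-4 + \left(6 \cdot 1 - \frac{2}{3}\right)}\right) 648 = \left(5 + \sqrt{-4 + \left(6 - \frac{2}{3}\right)}\right) 648 = \left(5 + \sqrt{-4 + \frac{16}{3}}\right) 648 = \left(5 + \sqrt{\frac{4}{3}}\right) 648 = \left(5 + \frac{2 \sqrt{3}}{3}\right) 648 = 3240 + 432 \sqrt{3}$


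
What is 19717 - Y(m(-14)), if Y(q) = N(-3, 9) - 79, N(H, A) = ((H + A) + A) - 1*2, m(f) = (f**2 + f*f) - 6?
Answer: 19783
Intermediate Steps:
m(f) = -6 + 2*f**2 (m(f) = (f**2 + f**2) - 6 = 2*f**2 - 6 = -6 + 2*f**2)
N(H, A) = -2 + H + 2*A (N(H, A) = ((A + H) + A) - 2 = (H + 2*A) - 2 = -2 + H + 2*A)
Y(q) = -66 (Y(q) = (-2 - 3 + 2*9) - 79 = (-2 - 3 + 18) - 79 = 13 - 79 = -66)
19717 - Y(m(-14)) = 19717 - 1*(-66) = 19717 + 66 = 19783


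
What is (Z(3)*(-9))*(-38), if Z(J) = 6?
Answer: 2052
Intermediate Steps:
(Z(3)*(-9))*(-38) = (6*(-9))*(-38) = -54*(-38) = 2052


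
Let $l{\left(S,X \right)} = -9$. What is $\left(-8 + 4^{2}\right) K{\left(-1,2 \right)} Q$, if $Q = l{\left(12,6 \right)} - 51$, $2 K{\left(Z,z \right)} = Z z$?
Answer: $480$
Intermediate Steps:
$K{\left(Z,z \right)} = \frac{Z z}{2}$
$Q = -60$ ($Q = -9 - 51 = -60$)
$\left(-8 + 4^{2}\right) K{\left(-1,2 \right)} Q = \left(-8 + 4^{2}\right) \frac{1}{2} \left(-1\right) 2 \left(-60\right) = \left(-8 + 16\right) \left(-1\right) \left(-60\right) = 8 \left(-1\right) \left(-60\right) = \left(-8\right) \left(-60\right) = 480$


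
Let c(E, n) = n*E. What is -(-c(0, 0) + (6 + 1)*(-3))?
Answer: 21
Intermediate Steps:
c(E, n) = E*n
-(-c(0, 0) + (6 + 1)*(-3)) = -(-0*0 + (6 + 1)*(-3)) = -(-1*0 + 7*(-3)) = -(0 - 21) = -1*(-21) = 21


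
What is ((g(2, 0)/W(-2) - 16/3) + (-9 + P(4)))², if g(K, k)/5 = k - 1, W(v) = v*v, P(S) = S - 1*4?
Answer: 34969/144 ≈ 242.84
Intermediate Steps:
P(S) = -4 + S (P(S) = S - 4 = -4 + S)
W(v) = v²
g(K, k) = -5 + 5*k (g(K, k) = 5*(k - 1) = 5*(-1 + k) = -5 + 5*k)
((g(2, 0)/W(-2) - 16/3) + (-9 + P(4)))² = (((-5 + 5*0)/((-2)²) - 16/3) + (-9 + (-4 + 4)))² = (((-5 + 0)/4 - 16*⅓) + (-9 + 0))² = ((-5*¼ - 16/3) - 9)² = ((-5/4 - 16/3) - 9)² = (-79/12 - 9)² = (-187/12)² = 34969/144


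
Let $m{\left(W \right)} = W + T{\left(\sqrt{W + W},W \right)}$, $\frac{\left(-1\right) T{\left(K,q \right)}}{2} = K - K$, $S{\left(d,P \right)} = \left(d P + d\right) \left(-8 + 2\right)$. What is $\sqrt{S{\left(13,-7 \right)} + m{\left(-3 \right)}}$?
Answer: $\sqrt{465} \approx 21.564$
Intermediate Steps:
$S{\left(d,P \right)} = - 6 d - 6 P d$ ($S{\left(d,P \right)} = \left(P d + d\right) \left(-6\right) = \left(d + P d\right) \left(-6\right) = - 6 d - 6 P d$)
$T{\left(K,q \right)} = 0$ ($T{\left(K,q \right)} = - 2 \left(K - K\right) = \left(-2\right) 0 = 0$)
$m{\left(W \right)} = W$ ($m{\left(W \right)} = W + 0 = W$)
$\sqrt{S{\left(13,-7 \right)} + m{\left(-3 \right)}} = \sqrt{\left(-6\right) 13 \left(1 - 7\right) - 3} = \sqrt{\left(-6\right) 13 \left(-6\right) - 3} = \sqrt{468 - 3} = \sqrt{465}$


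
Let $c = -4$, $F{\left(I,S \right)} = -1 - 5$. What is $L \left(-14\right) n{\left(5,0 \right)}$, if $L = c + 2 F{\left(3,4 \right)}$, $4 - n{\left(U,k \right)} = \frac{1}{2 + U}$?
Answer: $864$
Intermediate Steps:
$n{\left(U,k \right)} = 4 - \frac{1}{2 + U}$
$F{\left(I,S \right)} = -6$
$L = -16$ ($L = -4 + 2 \left(-6\right) = -4 - 12 = -16$)
$L \left(-14\right) n{\left(5,0 \right)} = \left(-16\right) \left(-14\right) \frac{7 + 4 \cdot 5}{2 + 5} = 224 \frac{7 + 20}{7} = 224 \cdot \frac{1}{7} \cdot 27 = 224 \cdot \frac{27}{7} = 864$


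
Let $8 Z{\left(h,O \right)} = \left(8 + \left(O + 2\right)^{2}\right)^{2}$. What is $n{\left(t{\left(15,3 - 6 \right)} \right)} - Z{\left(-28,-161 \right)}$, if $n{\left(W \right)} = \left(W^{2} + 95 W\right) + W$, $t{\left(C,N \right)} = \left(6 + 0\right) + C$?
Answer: $- \frac{639513865}{8} \approx -7.9939 \cdot 10^{7}$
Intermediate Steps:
$t{\left(C,N \right)} = 6 + C$
$Z{\left(h,O \right)} = \frac{\left(8 + \left(2 + O\right)^{2}\right)^{2}}{8}$ ($Z{\left(h,O \right)} = \frac{\left(8 + \left(O + 2\right)^{2}\right)^{2}}{8} = \frac{\left(8 + \left(2 + O\right)^{2}\right)^{2}}{8}$)
$n{\left(W \right)} = W^{2} + 96 W$
$n{\left(t{\left(15,3 - 6 \right)} \right)} - Z{\left(-28,-161 \right)} = \left(6 + 15\right) \left(96 + \left(6 + 15\right)\right) - \frac{\left(8 + \left(2 - 161\right)^{2}\right)^{2}}{8} = 21 \left(96 + 21\right) - \frac{\left(8 + \left(-159\right)^{2}\right)^{2}}{8} = 21 \cdot 117 - \frac{\left(8 + 25281\right)^{2}}{8} = 2457 - \frac{25289^{2}}{8} = 2457 - \frac{1}{8} \cdot 639533521 = 2457 - \frac{639533521}{8} = - \frac{639513865}{8}$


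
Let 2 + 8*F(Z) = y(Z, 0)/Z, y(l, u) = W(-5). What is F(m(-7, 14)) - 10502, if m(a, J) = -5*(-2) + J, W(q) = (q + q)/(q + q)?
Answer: -2016431/192 ≈ -10502.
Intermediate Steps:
W(q) = 1 (W(q) = (2*q)/((2*q)) = (2*q)*(1/(2*q)) = 1)
y(l, u) = 1
m(a, J) = 10 + J
F(Z) = -¼ + 1/(8*Z) (F(Z) = -¼ + (1/Z)/8 = -¼ + 1/(8*Z))
F(m(-7, 14)) - 10502 = (1 - 2*(10 + 14))/(8*(10 + 14)) - 10502 = (⅛)*(1 - 2*24)/24 - 10502 = (⅛)*(1/24)*(1 - 48) - 10502 = (⅛)*(1/24)*(-47) - 10502 = -47/192 - 10502 = -2016431/192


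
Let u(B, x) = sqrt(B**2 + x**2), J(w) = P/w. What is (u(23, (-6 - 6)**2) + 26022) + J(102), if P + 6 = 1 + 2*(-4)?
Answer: 2654231/102 + sqrt(21265) ≈ 26168.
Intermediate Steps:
P = -13 (P = -6 + (1 + 2*(-4)) = -6 + (1 - 8) = -6 - 7 = -13)
J(w) = -13/w
(u(23, (-6 - 6)**2) + 26022) + J(102) = (sqrt(23**2 + ((-6 - 6)**2)**2) + 26022) - 13/102 = (sqrt(529 + ((-12)**2)**2) + 26022) - 13*1/102 = (sqrt(529 + 144**2) + 26022) - 13/102 = (sqrt(529 + 20736) + 26022) - 13/102 = (sqrt(21265) + 26022) - 13/102 = (26022 + sqrt(21265)) - 13/102 = 2654231/102 + sqrt(21265)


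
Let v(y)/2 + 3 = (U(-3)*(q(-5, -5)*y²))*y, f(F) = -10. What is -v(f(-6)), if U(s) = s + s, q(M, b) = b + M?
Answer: 120006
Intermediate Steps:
q(M, b) = M + b
U(s) = 2*s
v(y) = -6 + 120*y³ (v(y) = -6 + 2*(((2*(-3))*((-5 - 5)*y²))*y) = -6 + 2*((-(-60)*y²)*y) = -6 + 2*((60*y²)*y) = -6 + 2*(60*y³) = -6 + 120*y³)
-v(f(-6)) = -(-6 + 120*(-10)³) = -(-6 + 120*(-1000)) = -(-6 - 120000) = -1*(-120006) = 120006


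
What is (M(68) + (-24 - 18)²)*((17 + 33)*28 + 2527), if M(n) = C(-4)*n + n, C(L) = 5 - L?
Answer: 9597588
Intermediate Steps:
M(n) = 10*n (M(n) = (5 - 1*(-4))*n + n = (5 + 4)*n + n = 9*n + n = 10*n)
(M(68) + (-24 - 18)²)*((17 + 33)*28 + 2527) = (10*68 + (-24 - 18)²)*((17 + 33)*28 + 2527) = (680 + (-42)²)*(50*28 + 2527) = (680 + 1764)*(1400 + 2527) = 2444*3927 = 9597588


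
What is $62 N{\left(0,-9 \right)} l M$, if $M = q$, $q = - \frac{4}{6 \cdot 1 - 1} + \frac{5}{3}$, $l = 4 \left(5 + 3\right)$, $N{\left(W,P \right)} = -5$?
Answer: $- \frac{25792}{3} \approx -8597.3$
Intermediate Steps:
$l = 32$ ($l = 4 \cdot 8 = 32$)
$q = \frac{13}{15}$ ($q = - \frac{4}{6 - 1} + 5 \cdot \frac{1}{3} = - \frac{4}{5} + \frac{5}{3} = \frac{13}{15} \approx 0.86667$)
$M = \frac{13}{15} \approx 0.86667$
$62 N{\left(0,-9 \right)} l M = 62 \left(-5\right) 32 \cdot \frac{13}{15} = \left(-310\right) \frac{416}{15} = - \frac{25792}{3}$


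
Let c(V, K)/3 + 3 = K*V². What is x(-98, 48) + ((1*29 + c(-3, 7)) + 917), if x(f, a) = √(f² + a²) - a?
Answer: 1078 + 2*√2977 ≈ 1187.1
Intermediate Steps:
c(V, K) = -9 + 3*K*V² (c(V, K) = -9 + 3*(K*V²) = -9 + 3*K*V²)
x(f, a) = √(a² + f²) - a
x(-98, 48) + ((1*29 + c(-3, 7)) + 917) = (√(48² + (-98)²) - 1*48) + ((1*29 + (-9 + 3*7*(-3)²)) + 917) = (√(2304 + 9604) - 48) + ((29 + (-9 + 3*7*9)) + 917) = (√11908 - 48) + ((29 + (-9 + 189)) + 917) = (2*√2977 - 48) + ((29 + 180) + 917) = (-48 + 2*√2977) + (209 + 917) = (-48 + 2*√2977) + 1126 = 1078 + 2*√2977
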